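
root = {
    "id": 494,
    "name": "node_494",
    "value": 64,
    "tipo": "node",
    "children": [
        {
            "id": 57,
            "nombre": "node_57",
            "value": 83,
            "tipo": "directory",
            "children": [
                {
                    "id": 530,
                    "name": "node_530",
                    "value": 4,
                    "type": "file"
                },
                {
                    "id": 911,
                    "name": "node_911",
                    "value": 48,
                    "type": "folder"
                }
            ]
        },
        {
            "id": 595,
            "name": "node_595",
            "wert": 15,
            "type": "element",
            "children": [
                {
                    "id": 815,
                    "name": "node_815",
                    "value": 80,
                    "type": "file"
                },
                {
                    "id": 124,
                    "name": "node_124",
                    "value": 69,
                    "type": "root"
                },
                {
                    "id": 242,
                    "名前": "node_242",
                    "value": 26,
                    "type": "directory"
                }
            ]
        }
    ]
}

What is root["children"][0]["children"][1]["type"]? "folder"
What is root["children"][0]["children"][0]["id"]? 530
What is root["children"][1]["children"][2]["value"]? 26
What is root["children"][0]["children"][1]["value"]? 48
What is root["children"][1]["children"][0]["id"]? 815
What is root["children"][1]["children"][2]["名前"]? "node_242"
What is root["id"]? 494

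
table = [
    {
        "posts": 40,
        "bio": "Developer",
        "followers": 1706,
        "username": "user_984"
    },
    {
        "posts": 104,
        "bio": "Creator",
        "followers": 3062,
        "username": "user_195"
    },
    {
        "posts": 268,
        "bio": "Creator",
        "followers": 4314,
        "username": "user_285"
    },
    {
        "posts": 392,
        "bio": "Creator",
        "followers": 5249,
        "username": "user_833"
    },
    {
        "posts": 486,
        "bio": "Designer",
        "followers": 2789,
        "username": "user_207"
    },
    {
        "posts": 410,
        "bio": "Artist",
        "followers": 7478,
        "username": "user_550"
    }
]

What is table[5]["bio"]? "Artist"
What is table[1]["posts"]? 104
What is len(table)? 6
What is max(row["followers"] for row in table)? 7478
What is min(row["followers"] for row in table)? 1706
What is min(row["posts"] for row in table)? 40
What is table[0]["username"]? "user_984"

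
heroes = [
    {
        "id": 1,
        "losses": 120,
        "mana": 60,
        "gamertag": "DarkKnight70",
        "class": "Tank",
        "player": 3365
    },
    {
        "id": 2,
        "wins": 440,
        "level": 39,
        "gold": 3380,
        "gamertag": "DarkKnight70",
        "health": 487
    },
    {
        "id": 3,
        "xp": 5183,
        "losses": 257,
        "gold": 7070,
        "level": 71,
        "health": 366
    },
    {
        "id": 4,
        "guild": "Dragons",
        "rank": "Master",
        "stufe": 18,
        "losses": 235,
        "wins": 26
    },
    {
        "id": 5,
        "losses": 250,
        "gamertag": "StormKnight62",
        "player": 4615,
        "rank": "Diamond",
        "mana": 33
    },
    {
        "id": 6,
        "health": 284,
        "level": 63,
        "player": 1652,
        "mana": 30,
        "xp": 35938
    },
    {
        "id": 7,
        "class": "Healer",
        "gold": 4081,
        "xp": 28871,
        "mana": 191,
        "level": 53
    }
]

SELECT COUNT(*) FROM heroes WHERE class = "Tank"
1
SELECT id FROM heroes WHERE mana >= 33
[1, 5, 7]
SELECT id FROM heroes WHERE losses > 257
[]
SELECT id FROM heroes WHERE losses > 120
[3, 4, 5]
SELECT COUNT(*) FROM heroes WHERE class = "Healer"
1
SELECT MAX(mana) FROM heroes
191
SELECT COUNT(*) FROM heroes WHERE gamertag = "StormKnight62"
1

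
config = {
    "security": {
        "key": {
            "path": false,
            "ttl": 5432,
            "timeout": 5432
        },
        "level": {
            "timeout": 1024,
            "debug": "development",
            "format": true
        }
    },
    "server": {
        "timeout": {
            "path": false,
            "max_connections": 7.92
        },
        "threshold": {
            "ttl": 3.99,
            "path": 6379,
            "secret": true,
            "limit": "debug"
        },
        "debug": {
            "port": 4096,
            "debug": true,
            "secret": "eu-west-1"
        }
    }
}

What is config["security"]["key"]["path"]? False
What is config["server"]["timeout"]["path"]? False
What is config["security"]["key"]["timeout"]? 5432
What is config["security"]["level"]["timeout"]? 1024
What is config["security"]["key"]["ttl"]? 5432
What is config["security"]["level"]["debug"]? "development"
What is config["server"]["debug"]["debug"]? True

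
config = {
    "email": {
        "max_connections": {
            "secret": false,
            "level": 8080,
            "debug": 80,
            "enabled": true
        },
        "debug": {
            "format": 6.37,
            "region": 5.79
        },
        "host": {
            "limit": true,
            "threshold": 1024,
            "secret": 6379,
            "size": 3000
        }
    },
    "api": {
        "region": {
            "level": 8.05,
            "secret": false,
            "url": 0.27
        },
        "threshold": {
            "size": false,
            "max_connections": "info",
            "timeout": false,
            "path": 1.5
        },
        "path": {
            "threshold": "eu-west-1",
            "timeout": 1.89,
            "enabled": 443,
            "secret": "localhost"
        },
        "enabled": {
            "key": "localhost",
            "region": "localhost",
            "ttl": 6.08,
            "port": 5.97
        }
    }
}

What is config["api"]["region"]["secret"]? False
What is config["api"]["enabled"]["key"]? "localhost"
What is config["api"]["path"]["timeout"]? 1.89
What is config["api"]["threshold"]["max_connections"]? "info"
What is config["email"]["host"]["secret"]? 6379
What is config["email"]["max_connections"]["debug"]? 80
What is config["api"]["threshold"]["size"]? False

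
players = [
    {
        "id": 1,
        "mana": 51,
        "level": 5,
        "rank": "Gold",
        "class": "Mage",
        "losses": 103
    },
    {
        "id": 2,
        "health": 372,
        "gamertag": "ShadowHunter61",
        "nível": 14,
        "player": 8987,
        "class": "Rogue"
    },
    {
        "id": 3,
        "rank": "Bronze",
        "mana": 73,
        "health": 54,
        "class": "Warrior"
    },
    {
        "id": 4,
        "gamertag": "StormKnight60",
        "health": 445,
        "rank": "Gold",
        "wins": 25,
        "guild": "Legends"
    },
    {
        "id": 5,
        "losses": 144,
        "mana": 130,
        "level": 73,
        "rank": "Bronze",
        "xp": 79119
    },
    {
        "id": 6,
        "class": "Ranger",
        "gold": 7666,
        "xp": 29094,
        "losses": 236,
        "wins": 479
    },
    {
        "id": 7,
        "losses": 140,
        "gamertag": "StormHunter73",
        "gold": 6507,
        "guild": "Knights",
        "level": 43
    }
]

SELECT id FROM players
[1, 2, 3, 4, 5, 6, 7]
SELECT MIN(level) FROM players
5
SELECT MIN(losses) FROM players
103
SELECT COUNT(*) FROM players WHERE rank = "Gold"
2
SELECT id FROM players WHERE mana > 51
[3, 5]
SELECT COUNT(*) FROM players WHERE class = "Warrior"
1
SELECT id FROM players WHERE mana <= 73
[1, 3]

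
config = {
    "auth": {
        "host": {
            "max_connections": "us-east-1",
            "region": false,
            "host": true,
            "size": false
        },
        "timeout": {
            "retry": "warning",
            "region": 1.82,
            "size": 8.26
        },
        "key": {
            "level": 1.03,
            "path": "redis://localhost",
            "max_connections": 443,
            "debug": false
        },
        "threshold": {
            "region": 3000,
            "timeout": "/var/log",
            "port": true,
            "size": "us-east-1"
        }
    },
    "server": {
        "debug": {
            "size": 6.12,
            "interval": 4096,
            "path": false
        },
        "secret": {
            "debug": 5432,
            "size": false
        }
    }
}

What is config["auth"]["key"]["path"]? "redis://localhost"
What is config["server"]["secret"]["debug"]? 5432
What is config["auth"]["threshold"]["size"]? "us-east-1"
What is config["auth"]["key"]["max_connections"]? 443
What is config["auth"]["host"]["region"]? False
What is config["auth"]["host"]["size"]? False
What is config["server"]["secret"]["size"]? False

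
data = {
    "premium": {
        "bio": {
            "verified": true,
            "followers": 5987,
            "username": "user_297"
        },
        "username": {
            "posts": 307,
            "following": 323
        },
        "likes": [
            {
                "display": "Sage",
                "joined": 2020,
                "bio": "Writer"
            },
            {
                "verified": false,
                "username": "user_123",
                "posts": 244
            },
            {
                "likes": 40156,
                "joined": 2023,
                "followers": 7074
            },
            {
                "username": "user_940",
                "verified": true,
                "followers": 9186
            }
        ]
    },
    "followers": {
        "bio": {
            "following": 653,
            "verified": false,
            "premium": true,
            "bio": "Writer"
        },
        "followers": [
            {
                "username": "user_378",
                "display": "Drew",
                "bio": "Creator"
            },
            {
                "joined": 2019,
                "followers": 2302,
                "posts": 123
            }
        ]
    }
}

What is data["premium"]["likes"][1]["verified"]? False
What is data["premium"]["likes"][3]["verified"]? True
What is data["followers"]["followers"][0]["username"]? "user_378"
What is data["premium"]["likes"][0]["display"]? "Sage"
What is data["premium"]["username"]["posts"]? 307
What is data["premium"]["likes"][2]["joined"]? 2023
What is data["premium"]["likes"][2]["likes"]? 40156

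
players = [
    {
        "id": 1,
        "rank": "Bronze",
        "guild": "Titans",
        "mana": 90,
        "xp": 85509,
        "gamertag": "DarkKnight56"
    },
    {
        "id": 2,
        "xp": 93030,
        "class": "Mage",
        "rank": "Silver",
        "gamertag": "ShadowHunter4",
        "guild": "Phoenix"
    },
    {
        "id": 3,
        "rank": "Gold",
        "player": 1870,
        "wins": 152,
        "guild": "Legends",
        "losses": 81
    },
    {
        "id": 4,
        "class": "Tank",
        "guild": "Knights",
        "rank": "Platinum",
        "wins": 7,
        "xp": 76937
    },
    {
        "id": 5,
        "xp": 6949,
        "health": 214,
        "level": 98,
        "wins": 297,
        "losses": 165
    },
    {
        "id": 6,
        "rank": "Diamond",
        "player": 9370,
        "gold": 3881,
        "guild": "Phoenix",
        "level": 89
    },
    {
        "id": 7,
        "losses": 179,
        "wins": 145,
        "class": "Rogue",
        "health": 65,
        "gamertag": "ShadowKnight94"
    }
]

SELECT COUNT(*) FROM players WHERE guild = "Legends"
1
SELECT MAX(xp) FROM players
93030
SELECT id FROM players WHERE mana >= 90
[1]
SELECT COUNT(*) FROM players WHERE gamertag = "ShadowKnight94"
1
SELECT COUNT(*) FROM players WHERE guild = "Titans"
1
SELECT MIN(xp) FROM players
6949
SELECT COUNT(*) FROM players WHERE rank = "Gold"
1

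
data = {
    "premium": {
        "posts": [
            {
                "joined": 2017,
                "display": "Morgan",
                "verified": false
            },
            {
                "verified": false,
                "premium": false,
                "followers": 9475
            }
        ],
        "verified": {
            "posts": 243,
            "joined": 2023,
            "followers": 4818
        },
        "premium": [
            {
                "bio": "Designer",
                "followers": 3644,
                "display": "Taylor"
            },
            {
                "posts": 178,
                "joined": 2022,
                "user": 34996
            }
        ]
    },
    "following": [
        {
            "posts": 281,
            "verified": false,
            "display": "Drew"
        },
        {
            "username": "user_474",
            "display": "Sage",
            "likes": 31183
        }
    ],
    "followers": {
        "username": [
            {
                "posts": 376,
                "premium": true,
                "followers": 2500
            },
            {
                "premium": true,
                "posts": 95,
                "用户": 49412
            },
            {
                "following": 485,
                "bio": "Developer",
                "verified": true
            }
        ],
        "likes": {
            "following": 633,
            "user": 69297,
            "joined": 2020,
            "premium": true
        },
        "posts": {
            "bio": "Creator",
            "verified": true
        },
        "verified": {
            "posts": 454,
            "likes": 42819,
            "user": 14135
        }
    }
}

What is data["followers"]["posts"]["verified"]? True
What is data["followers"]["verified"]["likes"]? 42819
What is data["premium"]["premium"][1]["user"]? 34996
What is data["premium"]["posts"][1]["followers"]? 9475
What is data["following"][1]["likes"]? 31183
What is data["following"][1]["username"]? "user_474"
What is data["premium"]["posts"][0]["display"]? "Morgan"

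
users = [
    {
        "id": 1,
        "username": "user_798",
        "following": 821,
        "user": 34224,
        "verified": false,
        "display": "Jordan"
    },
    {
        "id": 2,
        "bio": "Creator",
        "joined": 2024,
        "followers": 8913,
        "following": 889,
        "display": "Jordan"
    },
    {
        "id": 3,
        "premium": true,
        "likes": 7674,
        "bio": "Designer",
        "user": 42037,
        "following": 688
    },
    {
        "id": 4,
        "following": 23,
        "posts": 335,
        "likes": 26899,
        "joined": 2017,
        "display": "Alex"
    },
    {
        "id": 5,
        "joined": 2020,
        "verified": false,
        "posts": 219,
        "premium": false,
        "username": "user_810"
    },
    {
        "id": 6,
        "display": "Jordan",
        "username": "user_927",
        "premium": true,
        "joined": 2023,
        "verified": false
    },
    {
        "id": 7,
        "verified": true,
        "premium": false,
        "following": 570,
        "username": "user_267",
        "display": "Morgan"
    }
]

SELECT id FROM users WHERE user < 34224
[]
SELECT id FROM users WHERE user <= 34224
[1]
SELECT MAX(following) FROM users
889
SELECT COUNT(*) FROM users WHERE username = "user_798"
1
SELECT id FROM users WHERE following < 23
[]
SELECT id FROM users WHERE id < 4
[1, 2, 3]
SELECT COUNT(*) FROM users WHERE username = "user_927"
1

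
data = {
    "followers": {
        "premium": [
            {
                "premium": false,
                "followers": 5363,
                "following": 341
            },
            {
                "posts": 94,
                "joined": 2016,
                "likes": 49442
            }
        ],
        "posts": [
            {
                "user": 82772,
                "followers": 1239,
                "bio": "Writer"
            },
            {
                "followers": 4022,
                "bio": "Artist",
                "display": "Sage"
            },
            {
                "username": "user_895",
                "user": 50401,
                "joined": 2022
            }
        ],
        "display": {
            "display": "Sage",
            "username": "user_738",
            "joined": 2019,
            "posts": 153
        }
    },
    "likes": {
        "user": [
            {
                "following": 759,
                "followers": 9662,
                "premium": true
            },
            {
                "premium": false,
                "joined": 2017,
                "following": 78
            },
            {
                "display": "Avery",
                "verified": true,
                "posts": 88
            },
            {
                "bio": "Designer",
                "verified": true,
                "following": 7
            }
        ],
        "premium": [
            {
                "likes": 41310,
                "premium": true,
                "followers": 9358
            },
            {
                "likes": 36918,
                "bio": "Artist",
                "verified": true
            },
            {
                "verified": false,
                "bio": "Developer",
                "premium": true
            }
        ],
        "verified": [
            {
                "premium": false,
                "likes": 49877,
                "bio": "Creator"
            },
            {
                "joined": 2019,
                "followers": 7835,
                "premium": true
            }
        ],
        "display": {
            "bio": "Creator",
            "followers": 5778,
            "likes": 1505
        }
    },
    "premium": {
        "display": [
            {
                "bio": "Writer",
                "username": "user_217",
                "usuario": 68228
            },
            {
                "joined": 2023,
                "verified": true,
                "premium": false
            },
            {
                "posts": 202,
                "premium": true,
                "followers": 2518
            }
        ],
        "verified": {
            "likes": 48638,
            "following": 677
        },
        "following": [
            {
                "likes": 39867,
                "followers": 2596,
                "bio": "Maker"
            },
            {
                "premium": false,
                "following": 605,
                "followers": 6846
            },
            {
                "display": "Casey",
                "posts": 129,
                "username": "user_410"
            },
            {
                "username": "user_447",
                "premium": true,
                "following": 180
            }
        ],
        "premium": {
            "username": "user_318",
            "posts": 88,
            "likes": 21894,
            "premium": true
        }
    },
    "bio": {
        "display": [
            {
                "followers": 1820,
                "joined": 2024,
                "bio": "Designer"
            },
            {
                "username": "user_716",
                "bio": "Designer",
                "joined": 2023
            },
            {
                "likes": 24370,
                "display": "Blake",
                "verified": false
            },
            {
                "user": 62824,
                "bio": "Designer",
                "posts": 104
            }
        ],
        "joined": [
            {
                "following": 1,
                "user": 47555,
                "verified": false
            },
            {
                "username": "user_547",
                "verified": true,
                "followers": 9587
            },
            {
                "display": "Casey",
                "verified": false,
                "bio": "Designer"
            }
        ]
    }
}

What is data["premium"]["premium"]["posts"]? 88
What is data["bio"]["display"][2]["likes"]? 24370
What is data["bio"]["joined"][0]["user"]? 47555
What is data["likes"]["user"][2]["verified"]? True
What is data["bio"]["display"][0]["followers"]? 1820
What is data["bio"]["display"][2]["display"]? "Blake"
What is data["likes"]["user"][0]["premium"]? True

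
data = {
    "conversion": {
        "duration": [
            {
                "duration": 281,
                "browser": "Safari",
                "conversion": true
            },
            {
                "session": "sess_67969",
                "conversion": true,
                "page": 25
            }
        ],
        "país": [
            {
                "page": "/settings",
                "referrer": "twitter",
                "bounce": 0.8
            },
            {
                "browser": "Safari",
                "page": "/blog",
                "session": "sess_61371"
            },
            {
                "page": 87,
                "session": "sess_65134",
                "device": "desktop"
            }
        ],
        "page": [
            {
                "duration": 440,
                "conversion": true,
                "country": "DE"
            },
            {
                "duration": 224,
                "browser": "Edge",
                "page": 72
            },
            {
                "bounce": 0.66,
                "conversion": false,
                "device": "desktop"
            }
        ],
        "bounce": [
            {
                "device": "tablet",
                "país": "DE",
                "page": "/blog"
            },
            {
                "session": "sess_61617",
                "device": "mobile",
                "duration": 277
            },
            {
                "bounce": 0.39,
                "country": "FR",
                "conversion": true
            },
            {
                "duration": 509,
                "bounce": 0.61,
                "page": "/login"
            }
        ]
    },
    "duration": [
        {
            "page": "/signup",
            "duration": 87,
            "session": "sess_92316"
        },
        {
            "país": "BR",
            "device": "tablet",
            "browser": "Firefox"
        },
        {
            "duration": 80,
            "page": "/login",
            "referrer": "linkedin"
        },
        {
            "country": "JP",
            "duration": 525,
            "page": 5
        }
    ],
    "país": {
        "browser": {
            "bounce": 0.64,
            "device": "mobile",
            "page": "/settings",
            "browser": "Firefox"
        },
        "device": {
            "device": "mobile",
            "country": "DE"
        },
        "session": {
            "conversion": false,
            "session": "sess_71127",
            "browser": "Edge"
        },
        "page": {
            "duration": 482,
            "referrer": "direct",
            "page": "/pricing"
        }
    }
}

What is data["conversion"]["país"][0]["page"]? "/settings"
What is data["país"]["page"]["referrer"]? "direct"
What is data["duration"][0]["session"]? "sess_92316"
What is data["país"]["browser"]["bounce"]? 0.64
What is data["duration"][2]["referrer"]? "linkedin"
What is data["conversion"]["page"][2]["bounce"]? 0.66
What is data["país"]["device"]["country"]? "DE"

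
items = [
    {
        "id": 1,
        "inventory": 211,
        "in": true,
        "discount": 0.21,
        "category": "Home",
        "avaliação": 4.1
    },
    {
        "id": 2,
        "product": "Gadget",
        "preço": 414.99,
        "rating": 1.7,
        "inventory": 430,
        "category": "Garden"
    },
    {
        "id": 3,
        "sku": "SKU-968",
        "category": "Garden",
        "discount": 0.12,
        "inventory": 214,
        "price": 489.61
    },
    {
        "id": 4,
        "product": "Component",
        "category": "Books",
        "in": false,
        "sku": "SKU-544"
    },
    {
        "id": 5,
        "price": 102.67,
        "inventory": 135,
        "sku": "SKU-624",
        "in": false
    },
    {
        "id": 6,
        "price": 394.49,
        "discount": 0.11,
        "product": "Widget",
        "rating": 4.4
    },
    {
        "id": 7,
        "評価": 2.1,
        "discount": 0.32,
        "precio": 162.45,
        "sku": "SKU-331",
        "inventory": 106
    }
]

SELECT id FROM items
[1, 2, 3, 4, 5, 6, 7]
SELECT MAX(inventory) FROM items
430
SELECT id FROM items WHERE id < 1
[]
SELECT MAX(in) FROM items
True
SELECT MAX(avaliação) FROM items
4.1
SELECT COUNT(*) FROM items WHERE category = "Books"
1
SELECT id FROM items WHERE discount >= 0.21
[1, 7]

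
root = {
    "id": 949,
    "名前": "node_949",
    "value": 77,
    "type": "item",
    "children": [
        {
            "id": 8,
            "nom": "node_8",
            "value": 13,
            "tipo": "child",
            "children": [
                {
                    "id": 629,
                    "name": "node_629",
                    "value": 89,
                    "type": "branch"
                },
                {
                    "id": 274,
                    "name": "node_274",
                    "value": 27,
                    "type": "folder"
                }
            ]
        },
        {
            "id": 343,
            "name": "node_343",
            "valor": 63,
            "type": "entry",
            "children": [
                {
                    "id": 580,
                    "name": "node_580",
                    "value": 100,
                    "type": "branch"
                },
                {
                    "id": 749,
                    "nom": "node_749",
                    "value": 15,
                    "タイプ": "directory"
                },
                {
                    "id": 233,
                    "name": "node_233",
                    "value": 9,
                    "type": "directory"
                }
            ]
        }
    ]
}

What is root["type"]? "item"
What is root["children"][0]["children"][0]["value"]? 89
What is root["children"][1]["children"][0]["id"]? 580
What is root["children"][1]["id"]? 343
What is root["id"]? 949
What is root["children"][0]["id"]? 8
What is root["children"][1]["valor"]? 63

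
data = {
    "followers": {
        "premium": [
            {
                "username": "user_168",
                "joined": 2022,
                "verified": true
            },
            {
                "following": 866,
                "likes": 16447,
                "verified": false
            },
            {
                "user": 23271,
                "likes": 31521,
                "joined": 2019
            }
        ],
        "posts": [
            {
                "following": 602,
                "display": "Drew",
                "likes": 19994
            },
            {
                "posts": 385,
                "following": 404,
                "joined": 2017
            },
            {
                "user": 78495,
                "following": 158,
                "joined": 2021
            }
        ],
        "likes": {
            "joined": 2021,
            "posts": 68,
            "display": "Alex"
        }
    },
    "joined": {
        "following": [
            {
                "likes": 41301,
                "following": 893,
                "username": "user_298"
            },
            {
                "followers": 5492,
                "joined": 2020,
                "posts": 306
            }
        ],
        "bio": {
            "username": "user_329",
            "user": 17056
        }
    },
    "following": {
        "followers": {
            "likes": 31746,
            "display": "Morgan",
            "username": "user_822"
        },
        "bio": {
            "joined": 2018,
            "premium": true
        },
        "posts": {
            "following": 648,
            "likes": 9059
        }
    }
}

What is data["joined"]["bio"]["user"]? 17056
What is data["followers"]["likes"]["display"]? "Alex"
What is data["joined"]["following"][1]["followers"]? 5492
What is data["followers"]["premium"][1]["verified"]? False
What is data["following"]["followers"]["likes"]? 31746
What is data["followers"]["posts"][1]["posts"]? 385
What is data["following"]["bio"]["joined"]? 2018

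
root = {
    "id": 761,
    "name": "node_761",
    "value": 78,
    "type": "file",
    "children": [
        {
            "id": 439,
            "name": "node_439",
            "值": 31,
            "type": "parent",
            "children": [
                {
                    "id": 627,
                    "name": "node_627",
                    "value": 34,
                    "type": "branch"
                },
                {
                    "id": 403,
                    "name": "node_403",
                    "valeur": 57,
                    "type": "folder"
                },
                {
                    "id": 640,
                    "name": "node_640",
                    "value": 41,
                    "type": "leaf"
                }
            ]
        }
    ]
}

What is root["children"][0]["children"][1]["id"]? 403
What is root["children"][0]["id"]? 439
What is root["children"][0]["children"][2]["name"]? "node_640"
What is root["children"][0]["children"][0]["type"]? "branch"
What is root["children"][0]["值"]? 31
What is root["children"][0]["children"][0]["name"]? "node_627"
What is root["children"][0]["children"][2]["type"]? "leaf"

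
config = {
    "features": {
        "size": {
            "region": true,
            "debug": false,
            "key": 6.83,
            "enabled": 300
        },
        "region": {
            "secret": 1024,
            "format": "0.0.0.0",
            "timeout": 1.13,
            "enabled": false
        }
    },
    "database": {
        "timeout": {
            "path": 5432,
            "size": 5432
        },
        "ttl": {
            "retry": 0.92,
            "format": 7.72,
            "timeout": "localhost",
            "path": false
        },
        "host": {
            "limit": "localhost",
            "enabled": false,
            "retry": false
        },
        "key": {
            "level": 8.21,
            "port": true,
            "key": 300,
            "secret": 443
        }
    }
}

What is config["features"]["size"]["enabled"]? 300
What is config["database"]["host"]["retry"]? False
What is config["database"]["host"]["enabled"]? False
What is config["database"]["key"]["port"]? True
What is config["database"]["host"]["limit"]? "localhost"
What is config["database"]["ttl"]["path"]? False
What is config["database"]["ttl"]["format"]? 7.72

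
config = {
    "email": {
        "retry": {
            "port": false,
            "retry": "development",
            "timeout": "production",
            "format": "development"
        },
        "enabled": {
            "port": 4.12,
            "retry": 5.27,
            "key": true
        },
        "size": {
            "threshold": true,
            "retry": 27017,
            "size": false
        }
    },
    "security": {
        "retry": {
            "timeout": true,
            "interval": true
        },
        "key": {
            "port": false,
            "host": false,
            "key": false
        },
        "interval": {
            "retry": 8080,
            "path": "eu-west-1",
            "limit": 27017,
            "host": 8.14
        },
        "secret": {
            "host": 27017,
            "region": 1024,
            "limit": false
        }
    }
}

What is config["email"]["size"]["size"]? False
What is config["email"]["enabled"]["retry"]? 5.27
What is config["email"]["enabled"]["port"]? 4.12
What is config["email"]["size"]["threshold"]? True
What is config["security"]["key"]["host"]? False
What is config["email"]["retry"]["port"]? False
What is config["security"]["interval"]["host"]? 8.14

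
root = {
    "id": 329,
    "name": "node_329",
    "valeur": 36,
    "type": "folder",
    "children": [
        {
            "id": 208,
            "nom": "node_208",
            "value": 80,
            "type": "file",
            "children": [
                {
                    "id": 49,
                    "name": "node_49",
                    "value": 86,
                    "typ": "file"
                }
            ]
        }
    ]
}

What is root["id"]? 329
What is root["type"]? "folder"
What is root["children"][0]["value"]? 80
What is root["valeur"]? 36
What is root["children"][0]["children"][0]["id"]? 49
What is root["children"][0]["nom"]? "node_208"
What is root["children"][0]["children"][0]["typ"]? "file"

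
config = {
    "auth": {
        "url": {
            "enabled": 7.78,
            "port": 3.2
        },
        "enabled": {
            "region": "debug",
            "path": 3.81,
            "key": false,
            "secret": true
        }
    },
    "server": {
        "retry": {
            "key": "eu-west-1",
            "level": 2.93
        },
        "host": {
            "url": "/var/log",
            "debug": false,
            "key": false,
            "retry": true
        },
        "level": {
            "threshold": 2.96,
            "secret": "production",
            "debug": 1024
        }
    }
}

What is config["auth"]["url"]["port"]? 3.2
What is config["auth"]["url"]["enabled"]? 7.78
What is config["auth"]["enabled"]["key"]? False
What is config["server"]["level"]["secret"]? "production"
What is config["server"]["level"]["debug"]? 1024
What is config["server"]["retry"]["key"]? "eu-west-1"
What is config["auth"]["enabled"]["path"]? 3.81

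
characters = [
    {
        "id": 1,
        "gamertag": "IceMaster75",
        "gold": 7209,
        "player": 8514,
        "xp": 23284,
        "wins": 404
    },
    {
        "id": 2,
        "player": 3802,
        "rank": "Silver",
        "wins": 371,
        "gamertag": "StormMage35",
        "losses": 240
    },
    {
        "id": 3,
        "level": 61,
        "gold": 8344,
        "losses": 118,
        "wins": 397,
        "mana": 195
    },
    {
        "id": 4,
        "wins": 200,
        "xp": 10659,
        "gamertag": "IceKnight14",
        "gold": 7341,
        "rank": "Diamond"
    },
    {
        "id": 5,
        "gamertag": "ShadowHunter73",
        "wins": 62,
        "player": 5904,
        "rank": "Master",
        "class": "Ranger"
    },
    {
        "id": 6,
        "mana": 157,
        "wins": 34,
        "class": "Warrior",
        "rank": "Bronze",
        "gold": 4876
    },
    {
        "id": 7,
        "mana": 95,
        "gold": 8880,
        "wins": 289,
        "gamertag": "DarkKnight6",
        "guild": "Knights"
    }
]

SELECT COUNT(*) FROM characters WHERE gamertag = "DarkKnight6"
1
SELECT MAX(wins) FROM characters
404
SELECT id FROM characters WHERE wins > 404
[]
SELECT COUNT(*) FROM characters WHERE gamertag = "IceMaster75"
1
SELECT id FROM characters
[1, 2, 3, 4, 5, 6, 7]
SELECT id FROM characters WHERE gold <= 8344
[1, 3, 4, 6]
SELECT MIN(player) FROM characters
3802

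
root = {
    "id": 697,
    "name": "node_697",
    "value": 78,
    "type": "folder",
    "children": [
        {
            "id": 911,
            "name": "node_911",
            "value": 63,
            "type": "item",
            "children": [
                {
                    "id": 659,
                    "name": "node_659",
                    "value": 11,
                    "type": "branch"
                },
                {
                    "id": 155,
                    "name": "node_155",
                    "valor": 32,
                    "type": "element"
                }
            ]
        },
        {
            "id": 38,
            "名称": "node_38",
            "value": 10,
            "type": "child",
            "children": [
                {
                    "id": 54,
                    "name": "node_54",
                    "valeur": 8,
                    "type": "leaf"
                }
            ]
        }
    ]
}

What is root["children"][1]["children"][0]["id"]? 54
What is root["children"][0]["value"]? 63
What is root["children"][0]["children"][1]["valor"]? 32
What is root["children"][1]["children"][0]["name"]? "node_54"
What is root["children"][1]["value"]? 10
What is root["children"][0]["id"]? 911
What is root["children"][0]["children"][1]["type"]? "element"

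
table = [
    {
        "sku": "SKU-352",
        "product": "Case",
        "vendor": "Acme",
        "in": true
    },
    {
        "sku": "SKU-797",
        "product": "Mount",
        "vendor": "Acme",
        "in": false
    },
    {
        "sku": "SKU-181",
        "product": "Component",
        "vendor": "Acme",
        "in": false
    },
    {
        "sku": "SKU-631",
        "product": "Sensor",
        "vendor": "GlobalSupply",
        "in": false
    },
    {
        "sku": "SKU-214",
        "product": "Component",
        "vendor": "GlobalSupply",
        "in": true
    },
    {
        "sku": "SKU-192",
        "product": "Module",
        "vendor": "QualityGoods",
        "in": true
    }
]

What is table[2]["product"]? "Component"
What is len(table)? 6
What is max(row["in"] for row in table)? True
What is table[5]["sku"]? "SKU-192"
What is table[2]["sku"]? "SKU-181"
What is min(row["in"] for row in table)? False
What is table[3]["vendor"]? "GlobalSupply"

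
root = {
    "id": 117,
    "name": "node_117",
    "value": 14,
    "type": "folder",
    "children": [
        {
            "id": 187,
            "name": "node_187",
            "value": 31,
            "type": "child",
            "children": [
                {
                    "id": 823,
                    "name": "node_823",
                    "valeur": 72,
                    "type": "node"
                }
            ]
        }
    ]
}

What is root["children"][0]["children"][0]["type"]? "node"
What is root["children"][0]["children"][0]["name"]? "node_823"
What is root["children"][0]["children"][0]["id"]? 823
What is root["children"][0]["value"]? 31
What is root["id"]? 117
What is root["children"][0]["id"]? 187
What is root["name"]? "node_117"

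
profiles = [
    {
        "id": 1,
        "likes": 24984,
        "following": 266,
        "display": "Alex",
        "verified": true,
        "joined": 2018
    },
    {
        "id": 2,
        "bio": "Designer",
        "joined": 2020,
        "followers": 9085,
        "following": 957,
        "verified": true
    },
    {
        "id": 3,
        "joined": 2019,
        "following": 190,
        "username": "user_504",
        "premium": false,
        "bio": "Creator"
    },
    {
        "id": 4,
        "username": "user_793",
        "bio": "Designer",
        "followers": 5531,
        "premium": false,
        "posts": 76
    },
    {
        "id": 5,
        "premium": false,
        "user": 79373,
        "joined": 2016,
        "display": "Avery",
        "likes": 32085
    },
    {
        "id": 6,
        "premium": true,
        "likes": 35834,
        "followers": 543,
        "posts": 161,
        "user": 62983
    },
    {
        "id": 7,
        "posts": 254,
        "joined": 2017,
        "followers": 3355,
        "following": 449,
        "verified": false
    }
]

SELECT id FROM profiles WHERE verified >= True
[1, 2]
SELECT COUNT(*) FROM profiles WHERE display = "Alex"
1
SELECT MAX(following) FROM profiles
957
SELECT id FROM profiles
[1, 2, 3, 4, 5, 6, 7]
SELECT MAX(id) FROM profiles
7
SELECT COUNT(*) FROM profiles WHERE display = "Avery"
1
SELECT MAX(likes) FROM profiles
35834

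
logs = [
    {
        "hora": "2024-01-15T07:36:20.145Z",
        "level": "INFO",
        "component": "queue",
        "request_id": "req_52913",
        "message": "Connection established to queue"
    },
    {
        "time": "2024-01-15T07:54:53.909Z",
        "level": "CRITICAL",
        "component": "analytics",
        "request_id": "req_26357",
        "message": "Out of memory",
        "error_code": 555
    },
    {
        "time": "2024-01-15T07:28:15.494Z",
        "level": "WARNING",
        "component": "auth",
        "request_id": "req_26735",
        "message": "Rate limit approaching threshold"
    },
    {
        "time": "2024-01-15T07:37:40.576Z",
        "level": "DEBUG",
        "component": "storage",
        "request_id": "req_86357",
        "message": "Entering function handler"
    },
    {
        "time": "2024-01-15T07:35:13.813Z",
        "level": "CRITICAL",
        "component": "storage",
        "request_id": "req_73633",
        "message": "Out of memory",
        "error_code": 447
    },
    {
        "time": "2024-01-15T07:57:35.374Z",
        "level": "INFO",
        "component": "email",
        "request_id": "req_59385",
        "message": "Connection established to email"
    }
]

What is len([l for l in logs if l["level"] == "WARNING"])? 1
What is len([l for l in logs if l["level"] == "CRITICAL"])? 2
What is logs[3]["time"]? "2024-01-15T07:37:40.576Z"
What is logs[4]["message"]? "Out of memory"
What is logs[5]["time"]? "2024-01-15T07:57:35.374Z"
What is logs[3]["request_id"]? "req_86357"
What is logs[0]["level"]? "INFO"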